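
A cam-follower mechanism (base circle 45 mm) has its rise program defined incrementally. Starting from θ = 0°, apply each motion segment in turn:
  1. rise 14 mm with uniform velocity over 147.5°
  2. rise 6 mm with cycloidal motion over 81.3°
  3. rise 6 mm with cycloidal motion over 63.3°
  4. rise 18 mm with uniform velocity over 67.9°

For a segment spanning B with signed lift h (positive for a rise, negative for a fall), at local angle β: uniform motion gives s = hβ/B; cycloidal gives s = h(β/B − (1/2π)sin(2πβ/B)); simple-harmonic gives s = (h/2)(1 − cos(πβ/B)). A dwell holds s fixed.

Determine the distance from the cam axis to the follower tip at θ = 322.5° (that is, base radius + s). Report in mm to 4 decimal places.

seg 1 [0°–147.5°] uniform, h=14: full span → s += 14 → s = 14.0000
seg 2 [147.5°–228.8°] cycloidal, h=6: full span → s += 6 → s = 20.0000
seg 3 [228.8°–292.1°] cycloidal, h=6: full span → s += 6 → s = 26.0000
seg 4 [292.1°–360°] uniform, h=18: θ=322.5° here. β=30.4, B=67.9. 18·30.4/67.9 = 8.0589 → s = 34.0589
radial distance = base radius + s = 45 + 34.0589 = 79.0589

79.0589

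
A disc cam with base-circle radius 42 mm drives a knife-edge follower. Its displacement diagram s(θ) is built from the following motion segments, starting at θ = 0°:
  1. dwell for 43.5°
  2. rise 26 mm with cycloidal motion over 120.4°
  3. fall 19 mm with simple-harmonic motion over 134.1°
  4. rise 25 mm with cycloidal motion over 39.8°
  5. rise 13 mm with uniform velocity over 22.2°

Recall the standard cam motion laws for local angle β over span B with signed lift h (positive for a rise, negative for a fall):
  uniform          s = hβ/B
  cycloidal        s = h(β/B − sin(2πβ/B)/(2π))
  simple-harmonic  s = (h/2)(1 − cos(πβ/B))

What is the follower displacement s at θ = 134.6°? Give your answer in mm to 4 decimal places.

seg 1 [0°–43.5°] dwell: s stays 0.0000
seg 2 [43.5°–163.9°] cycloidal, h=26: θ=134.6° here. β=91.1, B=120.4. 26·(0.7566 − sin(2π·0.7566)/(2π)) = 23.8072 → s = 23.8072

23.8072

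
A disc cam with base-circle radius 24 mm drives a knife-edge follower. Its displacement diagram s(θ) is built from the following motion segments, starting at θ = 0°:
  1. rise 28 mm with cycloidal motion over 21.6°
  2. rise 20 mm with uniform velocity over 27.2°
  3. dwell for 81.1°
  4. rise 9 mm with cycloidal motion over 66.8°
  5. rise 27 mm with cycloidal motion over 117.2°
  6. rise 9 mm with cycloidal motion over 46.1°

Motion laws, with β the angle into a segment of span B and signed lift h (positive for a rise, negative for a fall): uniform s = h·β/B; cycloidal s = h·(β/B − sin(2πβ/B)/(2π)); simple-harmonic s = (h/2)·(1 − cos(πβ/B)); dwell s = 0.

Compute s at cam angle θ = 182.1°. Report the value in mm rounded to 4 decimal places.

seg 1 [0°–21.6°] cycloidal, h=28: full span → s += 28 → s = 28.0000
seg 2 [21.6°–48.8°] uniform, h=20: full span → s += 20 → s = 48.0000
seg 3 [48.8°–129.9°] dwell: s stays 48.0000
seg 4 [129.9°–196.7°] cycloidal, h=9: θ=182.1° here. β=52.2, B=66.8. 9·(0.7814 − sin(2π·0.7814)/(2π)) = 8.4375 → s = 56.4375

56.4375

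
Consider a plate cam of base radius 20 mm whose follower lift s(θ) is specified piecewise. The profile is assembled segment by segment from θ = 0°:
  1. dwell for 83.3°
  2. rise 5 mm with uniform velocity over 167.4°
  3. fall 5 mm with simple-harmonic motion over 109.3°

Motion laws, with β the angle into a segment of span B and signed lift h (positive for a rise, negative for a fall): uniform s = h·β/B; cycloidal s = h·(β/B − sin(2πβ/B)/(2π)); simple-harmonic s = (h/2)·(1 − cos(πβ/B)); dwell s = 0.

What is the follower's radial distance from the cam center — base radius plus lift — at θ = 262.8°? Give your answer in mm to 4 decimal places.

seg 1 [0°–83.3°] dwell: s stays 0.0000
seg 2 [83.3°–250.7°] uniform, h=5: full span → s += 5 → s = 5.0000
seg 3 [250.7°–360°] simple-harmonic, h=-5: θ=262.8° here. β=12.1, B=109.3. -5/2·(1 − cos(π·0.1107)) = -0.1497 → s = 4.8503
radial distance = base radius + s = 20 + 4.8503 = 24.8503

24.8503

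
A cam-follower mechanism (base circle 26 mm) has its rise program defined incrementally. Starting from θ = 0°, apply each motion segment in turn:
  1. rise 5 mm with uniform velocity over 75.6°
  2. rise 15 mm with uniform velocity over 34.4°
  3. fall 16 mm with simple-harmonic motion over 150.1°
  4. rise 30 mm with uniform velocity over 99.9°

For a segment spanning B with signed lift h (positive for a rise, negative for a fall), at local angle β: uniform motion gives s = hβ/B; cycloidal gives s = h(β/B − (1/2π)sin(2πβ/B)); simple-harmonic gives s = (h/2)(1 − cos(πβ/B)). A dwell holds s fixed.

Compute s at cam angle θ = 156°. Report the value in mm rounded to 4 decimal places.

seg 1 [0°–75.6°] uniform, h=5: full span → s += 5 → s = 5.0000
seg 2 [75.6°–110°] uniform, h=15: full span → s += 15 → s = 20.0000
seg 3 [110°–260.1°] simple-harmonic, h=-16: θ=156° here. β=46, B=150.1. -16/2·(1 − cos(π·0.3065)) = -3.4301 → s = 16.5699

16.5699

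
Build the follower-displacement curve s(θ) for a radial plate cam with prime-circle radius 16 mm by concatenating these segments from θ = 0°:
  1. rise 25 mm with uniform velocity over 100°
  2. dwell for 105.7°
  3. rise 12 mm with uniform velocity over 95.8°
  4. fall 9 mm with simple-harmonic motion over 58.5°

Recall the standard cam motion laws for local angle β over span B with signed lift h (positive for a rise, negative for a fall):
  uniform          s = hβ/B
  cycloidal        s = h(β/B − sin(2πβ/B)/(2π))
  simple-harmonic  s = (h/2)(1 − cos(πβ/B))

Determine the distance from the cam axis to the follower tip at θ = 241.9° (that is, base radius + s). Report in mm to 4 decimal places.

seg 1 [0°–100°] uniform, h=25: full span → s += 25 → s = 25.0000
seg 2 [100°–205.7°] dwell: s stays 25.0000
seg 3 [205.7°–301.5°] uniform, h=12: θ=241.9° here. β=36.2, B=95.8. 12·36.2/95.8 = 4.5344 → s = 29.5344
radial distance = base radius + s = 16 + 29.5344 = 45.5344

45.5344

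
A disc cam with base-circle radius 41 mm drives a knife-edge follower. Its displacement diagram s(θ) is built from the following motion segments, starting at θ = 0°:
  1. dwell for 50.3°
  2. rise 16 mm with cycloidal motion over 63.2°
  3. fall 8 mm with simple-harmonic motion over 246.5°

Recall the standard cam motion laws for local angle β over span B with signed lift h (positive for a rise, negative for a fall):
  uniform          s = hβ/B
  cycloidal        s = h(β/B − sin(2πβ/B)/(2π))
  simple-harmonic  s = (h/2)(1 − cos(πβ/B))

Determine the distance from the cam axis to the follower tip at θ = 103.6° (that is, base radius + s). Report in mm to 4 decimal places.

seg 1 [0°–50.3°] dwell: s stays 0.0000
seg 2 [50.3°–113.5°] cycloidal, h=16: θ=103.6° here. β=53.3, B=63.2. 16·(0.8434 − sin(2π·0.8434)/(2π)) = 15.6145 → s = 15.6145
radial distance = base radius + s = 41 + 15.6145 = 56.6145

56.6145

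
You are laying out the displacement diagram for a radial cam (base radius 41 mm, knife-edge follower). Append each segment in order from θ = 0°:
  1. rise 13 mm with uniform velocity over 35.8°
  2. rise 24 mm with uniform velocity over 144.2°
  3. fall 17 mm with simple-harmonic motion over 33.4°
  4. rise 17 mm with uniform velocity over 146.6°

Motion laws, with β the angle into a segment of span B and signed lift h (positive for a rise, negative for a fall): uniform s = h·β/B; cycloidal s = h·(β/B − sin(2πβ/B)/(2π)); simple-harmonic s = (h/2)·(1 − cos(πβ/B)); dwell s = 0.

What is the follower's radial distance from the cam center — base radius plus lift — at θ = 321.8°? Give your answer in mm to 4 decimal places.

seg 1 [0°–35.8°] uniform, h=13: full span → s += 13 → s = 13.0000
seg 2 [35.8°–180°] uniform, h=24: full span → s += 24 → s = 37.0000
seg 3 [180°–213.4°] simple-harmonic, h=-17: full span → s += -17 → s = 20.0000
seg 4 [213.4°–360°] uniform, h=17: θ=321.8° here. β=108.4, B=146.6. 17·108.4/146.6 = 12.5703 → s = 32.5703
radial distance = base radius + s = 41 + 32.5703 = 73.5703

73.5703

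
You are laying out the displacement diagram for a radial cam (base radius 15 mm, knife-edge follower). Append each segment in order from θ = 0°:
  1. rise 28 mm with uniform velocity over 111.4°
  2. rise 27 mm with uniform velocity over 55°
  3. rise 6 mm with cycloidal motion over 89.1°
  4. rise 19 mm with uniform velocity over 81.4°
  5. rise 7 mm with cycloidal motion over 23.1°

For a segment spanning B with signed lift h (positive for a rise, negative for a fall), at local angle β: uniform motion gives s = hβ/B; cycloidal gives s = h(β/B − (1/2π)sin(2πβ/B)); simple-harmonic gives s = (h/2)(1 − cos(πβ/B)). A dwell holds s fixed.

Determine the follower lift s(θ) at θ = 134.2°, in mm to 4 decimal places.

seg 1 [0°–111.4°] uniform, h=28: full span → s += 28 → s = 28.0000
seg 2 [111.4°–166.4°] uniform, h=27: θ=134.2° here. β=22.8, B=55. 27·22.8/55 = 11.1927 → s = 39.1927

39.1927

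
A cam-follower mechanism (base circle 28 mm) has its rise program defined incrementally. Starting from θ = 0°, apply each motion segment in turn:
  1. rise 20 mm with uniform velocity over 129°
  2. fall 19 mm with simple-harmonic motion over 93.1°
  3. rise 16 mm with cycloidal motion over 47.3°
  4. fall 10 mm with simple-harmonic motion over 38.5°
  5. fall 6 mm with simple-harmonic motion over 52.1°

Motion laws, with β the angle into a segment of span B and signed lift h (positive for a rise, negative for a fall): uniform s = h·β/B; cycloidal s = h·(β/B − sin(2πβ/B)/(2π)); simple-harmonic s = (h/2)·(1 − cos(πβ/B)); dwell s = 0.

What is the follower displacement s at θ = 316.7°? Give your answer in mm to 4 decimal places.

seg 1 [0°–129°] uniform, h=20: full span → s += 20 → s = 20.0000
seg 2 [129°–222.1°] simple-harmonic, h=-19: full span → s += -19 → s = 1.0000
seg 3 [222.1°–269.4°] cycloidal, h=16: full span → s += 16 → s = 17.0000
seg 4 [269.4°–307.9°] simple-harmonic, h=-10: full span → s += -10 → s = 7.0000
seg 5 [307.9°–360°] simple-harmonic, h=-6: θ=316.7° here. β=8.8, B=52.1. -6/2·(1 − cos(π·0.1689)) = -0.4125 → s = 6.5875

6.5875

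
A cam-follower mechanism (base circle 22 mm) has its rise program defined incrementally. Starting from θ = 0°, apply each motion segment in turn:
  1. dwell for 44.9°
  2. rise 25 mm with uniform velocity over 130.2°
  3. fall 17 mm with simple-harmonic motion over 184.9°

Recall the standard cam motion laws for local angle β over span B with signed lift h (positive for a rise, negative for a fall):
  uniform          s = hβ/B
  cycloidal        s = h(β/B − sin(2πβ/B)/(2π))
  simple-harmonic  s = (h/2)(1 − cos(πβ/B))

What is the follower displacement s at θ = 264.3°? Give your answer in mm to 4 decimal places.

seg 1 [0°–44.9°] dwell: s stays 0.0000
seg 2 [44.9°–175.1°] uniform, h=25: full span → s += 25 → s = 25.0000
seg 3 [175.1°–360°] simple-harmonic, h=-17: θ=264.3° here. β=89.2, B=184.9. -17/2·(1 − cos(π·0.4824)) = -8.0309 → s = 16.9691

16.9691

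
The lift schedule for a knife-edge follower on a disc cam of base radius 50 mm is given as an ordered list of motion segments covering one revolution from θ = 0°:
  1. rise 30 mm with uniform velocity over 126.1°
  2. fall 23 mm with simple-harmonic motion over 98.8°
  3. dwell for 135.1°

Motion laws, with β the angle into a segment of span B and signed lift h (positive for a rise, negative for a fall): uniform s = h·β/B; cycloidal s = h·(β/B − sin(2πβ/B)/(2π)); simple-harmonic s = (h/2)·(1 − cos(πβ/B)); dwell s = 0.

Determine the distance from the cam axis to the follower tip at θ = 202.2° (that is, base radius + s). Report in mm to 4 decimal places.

seg 1 [0°–126.1°] uniform, h=30: full span → s += 30 → s = 30.0000
seg 2 [126.1°–224.9°] simple-harmonic, h=-23: θ=202.2° here. β=76.1, B=98.8. -23/2·(1 − cos(π·0.7702)) = -20.1321 → s = 9.8679
radial distance = base radius + s = 50 + 9.8679 = 59.8679

59.8679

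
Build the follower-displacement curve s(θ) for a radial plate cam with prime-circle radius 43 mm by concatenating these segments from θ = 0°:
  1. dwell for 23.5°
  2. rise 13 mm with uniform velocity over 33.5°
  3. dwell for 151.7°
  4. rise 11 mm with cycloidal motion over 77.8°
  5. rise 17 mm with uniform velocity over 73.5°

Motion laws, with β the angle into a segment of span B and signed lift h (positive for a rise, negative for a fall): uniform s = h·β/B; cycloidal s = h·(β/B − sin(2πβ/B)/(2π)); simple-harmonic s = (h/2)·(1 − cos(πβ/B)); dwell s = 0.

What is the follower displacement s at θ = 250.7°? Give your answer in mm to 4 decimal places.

seg 1 [0°–23.5°] dwell: s stays 0.0000
seg 2 [23.5°–57°] uniform, h=13: full span → s += 13 → s = 13.0000
seg 3 [57°–208.7°] dwell: s stays 13.0000
seg 4 [208.7°–286.5°] cycloidal, h=11: θ=250.7° here. β=42, B=77.8. 11·(0.5398 − sin(2π·0.5398)/(2π)) = 6.3720 → s = 19.3720

19.3720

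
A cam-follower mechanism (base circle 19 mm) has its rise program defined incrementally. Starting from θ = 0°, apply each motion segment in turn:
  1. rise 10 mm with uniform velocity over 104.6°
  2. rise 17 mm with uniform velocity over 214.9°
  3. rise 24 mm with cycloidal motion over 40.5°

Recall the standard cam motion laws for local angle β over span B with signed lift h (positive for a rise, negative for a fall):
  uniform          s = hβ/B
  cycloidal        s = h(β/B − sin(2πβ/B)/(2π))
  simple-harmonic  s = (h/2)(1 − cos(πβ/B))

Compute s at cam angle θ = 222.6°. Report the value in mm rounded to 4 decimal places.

seg 1 [0°–104.6°] uniform, h=10: full span → s += 10 → s = 10.0000
seg 2 [104.6°–319.5°] uniform, h=17: θ=222.6° here. β=118, B=214.9. 17·118/214.9 = 9.3346 → s = 19.3346

19.3346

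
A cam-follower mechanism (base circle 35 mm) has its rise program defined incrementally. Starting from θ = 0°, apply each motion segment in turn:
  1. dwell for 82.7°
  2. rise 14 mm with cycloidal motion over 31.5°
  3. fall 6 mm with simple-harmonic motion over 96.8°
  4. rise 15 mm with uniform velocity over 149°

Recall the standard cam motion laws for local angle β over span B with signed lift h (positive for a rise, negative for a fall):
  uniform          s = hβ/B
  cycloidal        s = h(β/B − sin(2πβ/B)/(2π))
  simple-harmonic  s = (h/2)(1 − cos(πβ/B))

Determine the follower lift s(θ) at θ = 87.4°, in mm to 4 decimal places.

seg 1 [0°–82.7°] dwell: s stays 0.0000
seg 2 [82.7°–114.2°] cycloidal, h=14: θ=87.4° here. β=4.7, B=31.5. 14·(0.1492 − sin(2π·0.1492)/(2π)) = 0.2928 → s = 0.2928

0.2928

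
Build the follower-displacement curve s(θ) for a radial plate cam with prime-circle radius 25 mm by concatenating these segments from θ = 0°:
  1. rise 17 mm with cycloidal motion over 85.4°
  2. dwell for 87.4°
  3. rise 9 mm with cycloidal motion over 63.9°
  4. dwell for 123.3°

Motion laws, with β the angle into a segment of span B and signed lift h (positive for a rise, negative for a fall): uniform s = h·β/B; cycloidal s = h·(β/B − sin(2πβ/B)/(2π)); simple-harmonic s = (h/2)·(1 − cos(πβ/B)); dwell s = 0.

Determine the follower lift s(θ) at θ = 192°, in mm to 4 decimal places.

seg 1 [0°–85.4°] cycloidal, h=17: full span → s += 17 → s = 17.0000
seg 2 [85.4°–172.8°] dwell: s stays 17.0000
seg 3 [172.8°–236.7°] cycloidal, h=9: θ=192° here. β=19.2, B=63.9. 9·(0.3005 − sin(2π·0.3005)/(2π)) = 1.3432 → s = 18.3432

18.3432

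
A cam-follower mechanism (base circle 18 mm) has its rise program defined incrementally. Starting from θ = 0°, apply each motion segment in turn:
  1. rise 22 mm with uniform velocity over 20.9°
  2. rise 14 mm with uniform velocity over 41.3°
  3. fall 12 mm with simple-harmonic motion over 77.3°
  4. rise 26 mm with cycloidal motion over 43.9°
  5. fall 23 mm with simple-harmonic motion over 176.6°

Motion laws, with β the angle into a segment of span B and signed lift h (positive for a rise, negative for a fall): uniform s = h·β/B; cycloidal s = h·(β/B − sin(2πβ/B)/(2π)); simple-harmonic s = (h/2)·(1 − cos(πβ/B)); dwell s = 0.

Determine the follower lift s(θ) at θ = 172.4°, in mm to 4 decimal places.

seg 1 [0°–20.9°] uniform, h=22: full span → s += 22 → s = 22.0000
seg 2 [20.9°–62.2°] uniform, h=14: full span → s += 14 → s = 36.0000
seg 3 [62.2°–139.5°] simple-harmonic, h=-12: full span → s += -12 → s = 24.0000
seg 4 [139.5°–183.4°] cycloidal, h=26: θ=172.4° here. β=32.9, B=43.9. 26·(0.7494 − sin(2π·0.7494)/(2π)) = 23.6232 → s = 47.6232

47.6232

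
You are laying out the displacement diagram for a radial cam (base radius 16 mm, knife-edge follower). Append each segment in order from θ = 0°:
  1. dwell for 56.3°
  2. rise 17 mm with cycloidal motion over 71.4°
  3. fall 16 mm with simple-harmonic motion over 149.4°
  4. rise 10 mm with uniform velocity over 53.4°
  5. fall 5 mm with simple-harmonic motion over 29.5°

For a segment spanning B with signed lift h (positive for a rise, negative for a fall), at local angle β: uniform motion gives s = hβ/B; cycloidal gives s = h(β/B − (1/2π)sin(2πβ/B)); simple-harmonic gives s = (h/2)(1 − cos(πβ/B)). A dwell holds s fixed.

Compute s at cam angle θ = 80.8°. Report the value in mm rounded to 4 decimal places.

seg 1 [0°–56.3°] dwell: s stays 0.0000
seg 2 [56.3°–127.7°] cycloidal, h=17: θ=80.8° here. β=24.5, B=71.4. 17·(0.3431 − sin(2π·0.3431)/(2π)) = 3.5779 → s = 3.5779

3.5779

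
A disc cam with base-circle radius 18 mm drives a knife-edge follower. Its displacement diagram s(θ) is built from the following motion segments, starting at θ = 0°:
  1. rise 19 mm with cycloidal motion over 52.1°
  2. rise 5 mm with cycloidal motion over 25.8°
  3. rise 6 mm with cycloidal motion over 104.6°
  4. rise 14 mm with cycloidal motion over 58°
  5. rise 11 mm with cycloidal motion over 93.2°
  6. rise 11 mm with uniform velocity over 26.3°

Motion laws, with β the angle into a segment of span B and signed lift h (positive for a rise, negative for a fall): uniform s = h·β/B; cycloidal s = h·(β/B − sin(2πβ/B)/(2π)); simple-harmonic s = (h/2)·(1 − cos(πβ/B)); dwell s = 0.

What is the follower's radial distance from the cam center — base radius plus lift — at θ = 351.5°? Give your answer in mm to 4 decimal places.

seg 1 [0°–52.1°] cycloidal, h=19: full span → s += 19 → s = 19.0000
seg 2 [52.1°–77.9°] cycloidal, h=5: full span → s += 5 → s = 24.0000
seg 3 [77.9°–182.5°] cycloidal, h=6: full span → s += 6 → s = 30.0000
seg 4 [182.5°–240.5°] cycloidal, h=14: full span → s += 14 → s = 44.0000
seg 5 [240.5°–333.7°] cycloidal, h=11: full span → s += 11 → s = 55.0000
seg 6 [333.7°–360°] uniform, h=11: θ=351.5° here. β=17.8, B=26.3. 11·17.8/26.3 = 7.4449 → s = 62.4449
radial distance = base radius + s = 18 + 62.4449 = 80.4449

80.4449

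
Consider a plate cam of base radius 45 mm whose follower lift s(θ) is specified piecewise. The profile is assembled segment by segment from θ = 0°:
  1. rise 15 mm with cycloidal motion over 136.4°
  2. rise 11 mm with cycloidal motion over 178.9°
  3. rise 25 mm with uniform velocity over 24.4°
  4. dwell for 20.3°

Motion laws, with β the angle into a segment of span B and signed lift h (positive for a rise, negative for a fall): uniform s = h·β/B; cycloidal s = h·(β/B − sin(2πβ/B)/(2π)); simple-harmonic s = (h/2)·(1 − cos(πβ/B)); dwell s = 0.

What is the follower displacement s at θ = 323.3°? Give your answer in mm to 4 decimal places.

seg 1 [0°–136.4°] cycloidal, h=15: full span → s += 15 → s = 15.0000
seg 2 [136.4°–315.3°] cycloidal, h=11: full span → s += 11 → s = 26.0000
seg 3 [315.3°–339.7°] uniform, h=25: θ=323.3° here. β=8, B=24.4. 25·8/24.4 = 8.1967 → s = 34.1967

34.1967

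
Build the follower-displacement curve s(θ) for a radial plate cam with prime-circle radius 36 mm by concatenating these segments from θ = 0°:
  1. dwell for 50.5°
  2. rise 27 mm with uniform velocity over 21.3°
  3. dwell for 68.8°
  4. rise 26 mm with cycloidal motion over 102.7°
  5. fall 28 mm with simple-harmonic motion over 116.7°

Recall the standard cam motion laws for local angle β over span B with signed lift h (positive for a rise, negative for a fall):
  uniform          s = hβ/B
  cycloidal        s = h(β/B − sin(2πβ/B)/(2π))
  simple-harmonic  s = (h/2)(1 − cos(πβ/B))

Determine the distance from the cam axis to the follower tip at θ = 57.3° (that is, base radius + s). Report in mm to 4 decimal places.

seg 1 [0°–50.5°] dwell: s stays 0.0000
seg 2 [50.5°–71.8°] uniform, h=27: θ=57.3° here. β=6.8, B=21.3. 27·6.8/21.3 = 8.6197 → s = 8.6197
radial distance = base radius + s = 36 + 8.6197 = 44.6197

44.6197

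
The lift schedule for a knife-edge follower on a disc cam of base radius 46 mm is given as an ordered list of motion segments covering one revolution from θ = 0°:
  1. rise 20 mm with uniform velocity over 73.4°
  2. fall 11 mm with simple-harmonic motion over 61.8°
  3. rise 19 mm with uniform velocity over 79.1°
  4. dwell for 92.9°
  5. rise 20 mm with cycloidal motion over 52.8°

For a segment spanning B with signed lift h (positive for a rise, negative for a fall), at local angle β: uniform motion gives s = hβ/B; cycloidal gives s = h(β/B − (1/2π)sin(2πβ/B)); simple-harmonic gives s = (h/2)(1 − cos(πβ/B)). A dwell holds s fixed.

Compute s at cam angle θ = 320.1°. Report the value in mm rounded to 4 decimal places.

seg 1 [0°–73.4°] uniform, h=20: full span → s += 20 → s = 20.0000
seg 2 [73.4°–135.2°] simple-harmonic, h=-11: full span → s += -11 → s = 9.0000
seg 3 [135.2°–214.3°] uniform, h=19: full span → s += 19 → s = 28.0000
seg 4 [214.3°–307.2°] dwell: s stays 28.0000
seg 5 [307.2°–360°] cycloidal, h=20: θ=320.1° here. β=12.9, B=52.8. 20·(0.2443 − sin(2π·0.2443)/(2π)) = 1.7053 → s = 29.7053

29.7053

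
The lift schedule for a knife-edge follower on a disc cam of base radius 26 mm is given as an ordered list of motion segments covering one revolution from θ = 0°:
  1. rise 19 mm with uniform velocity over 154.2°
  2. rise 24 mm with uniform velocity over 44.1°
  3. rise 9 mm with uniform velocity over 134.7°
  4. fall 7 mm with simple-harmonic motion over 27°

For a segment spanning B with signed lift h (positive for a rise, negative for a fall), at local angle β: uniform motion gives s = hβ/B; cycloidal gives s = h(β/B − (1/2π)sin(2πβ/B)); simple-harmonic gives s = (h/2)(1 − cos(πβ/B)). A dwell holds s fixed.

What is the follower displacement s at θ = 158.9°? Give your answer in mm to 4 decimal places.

seg 1 [0°–154.2°] uniform, h=19: full span → s += 19 → s = 19.0000
seg 2 [154.2°–198.3°] uniform, h=24: θ=158.9° here. β=4.7, B=44.1. 24·4.7/44.1 = 2.5578 → s = 21.5578

21.5578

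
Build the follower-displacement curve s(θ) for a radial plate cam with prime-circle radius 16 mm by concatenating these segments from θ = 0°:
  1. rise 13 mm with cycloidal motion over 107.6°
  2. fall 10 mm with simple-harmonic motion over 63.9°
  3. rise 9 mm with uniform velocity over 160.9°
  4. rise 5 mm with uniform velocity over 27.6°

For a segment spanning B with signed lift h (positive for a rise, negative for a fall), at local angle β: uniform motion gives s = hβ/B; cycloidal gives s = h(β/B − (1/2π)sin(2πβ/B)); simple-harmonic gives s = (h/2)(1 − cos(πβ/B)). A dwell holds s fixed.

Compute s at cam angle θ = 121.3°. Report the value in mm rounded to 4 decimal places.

seg 1 [0°–107.6°] cycloidal, h=13: full span → s += 13 → s = 13.0000
seg 2 [107.6°–171.5°] simple-harmonic, h=-10: θ=121.3° here. β=13.7, B=63.9. -10/2·(1 − cos(π·0.2144)) = -1.0919 → s = 11.9081

11.9081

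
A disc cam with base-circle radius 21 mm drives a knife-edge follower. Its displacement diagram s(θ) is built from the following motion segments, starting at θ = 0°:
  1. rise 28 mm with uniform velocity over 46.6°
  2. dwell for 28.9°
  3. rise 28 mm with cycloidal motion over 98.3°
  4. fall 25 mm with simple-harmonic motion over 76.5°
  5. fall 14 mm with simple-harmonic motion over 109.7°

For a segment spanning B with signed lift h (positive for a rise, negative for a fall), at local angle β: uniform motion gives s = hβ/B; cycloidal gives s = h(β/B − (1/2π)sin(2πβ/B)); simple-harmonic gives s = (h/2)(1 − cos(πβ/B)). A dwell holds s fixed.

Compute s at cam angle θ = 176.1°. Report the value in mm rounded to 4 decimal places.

seg 1 [0°–46.6°] uniform, h=28: full span → s += 28 → s = 28.0000
seg 2 [46.6°–75.5°] dwell: s stays 28.0000
seg 3 [75.5°–173.8°] cycloidal, h=28: full span → s += 28 → s = 56.0000
seg 4 [173.8°–250.3°] simple-harmonic, h=-25: θ=176.1° here. β=2.3, B=76.5. -25/2·(1 − cos(π·0.0301)) = -0.0557 → s = 55.9443

55.9443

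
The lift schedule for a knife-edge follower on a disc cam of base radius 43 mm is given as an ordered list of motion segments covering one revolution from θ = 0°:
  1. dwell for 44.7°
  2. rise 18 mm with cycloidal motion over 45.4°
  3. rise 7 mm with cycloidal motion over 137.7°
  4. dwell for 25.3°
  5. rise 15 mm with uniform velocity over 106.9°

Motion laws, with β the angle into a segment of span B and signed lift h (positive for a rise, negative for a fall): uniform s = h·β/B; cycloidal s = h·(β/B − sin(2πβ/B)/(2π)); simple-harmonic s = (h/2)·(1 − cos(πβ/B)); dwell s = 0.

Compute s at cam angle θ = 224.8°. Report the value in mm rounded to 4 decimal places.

seg 1 [0°–44.7°] dwell: s stays 0.0000
seg 2 [44.7°–90.1°] cycloidal, h=18: full span → s += 18 → s = 18.0000
seg 3 [90.1°–227.8°] cycloidal, h=7: θ=224.8° here. β=134.7, B=137.7. 7·(0.9782 − sin(2π·0.9782)/(2π)) = 6.9995 → s = 24.9995

24.9995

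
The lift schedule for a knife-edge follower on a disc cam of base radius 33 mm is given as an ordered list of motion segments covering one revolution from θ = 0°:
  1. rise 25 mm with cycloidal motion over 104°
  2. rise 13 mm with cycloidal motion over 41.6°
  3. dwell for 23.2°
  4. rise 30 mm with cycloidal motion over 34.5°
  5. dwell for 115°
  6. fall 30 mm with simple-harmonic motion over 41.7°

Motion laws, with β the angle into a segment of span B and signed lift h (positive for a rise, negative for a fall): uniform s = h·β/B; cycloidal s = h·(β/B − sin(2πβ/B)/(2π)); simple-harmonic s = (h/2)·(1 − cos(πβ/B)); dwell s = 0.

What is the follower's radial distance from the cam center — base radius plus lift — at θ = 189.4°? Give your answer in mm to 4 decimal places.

seg 1 [0°–104°] cycloidal, h=25: full span → s += 25 → s = 25.0000
seg 2 [104°–145.6°] cycloidal, h=13: full span → s += 13 → s = 38.0000
seg 3 [145.6°–168.8°] dwell: s stays 38.0000
seg 4 [168.8°–203.3°] cycloidal, h=30: θ=189.4° here. β=20.6, B=34.5. 30·(0.5971 − sin(2π·0.5971)/(2π)) = 20.6487 → s = 58.6487
radial distance = base radius + s = 33 + 58.6487 = 91.6487

91.6487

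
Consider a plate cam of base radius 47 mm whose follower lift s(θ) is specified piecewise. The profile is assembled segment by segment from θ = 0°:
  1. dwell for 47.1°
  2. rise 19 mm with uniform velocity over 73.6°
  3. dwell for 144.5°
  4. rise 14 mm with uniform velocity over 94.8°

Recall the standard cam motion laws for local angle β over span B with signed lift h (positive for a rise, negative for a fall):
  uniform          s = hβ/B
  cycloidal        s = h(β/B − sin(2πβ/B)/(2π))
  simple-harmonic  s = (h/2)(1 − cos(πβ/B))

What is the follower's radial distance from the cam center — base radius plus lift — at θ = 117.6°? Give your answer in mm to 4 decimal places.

seg 1 [0°–47.1°] dwell: s stays 0.0000
seg 2 [47.1°–120.7°] uniform, h=19: θ=117.6° here. β=70.5, B=73.6. 19·70.5/73.6 = 18.1997 → s = 18.1997
radial distance = base radius + s = 47 + 18.1997 = 65.1997

65.1997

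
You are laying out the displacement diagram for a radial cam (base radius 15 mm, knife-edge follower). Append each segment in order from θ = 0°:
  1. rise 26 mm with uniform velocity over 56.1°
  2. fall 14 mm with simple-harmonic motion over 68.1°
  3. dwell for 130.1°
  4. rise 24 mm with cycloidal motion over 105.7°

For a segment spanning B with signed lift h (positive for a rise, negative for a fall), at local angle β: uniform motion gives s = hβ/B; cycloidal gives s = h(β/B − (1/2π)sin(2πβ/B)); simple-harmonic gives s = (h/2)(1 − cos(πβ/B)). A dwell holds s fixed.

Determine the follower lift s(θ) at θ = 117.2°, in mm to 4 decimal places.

seg 1 [0°–56.1°] uniform, h=26: full span → s += 26 → s = 26.0000
seg 2 [56.1°–124.2°] simple-harmonic, h=-14: θ=117.2° here. β=61.1, B=68.1. -14/2·(1 − cos(π·0.8972)) = -13.6382 → s = 12.3618

12.3618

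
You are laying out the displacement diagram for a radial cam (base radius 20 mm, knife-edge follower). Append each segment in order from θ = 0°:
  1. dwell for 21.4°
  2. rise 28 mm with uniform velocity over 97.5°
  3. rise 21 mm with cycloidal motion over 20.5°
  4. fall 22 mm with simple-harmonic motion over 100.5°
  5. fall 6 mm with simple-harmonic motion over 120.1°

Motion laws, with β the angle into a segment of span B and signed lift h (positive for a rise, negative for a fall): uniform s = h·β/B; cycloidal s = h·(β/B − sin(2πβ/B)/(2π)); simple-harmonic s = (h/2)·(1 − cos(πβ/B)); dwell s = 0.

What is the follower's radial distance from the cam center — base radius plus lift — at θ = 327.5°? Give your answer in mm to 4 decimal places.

seg 1 [0°–21.4°] dwell: s stays 0.0000
seg 2 [21.4°–118.9°] uniform, h=28: full span → s += 28 → s = 28.0000
seg 3 [118.9°–139.4°] cycloidal, h=21: full span → s += 21 → s = 49.0000
seg 4 [139.4°–239.9°] simple-harmonic, h=-22: full span → s += -22 → s = 27.0000
seg 5 [239.9°–360°] simple-harmonic, h=-6: θ=327.5° here. β=87.6, B=120.1. -6/2·(1 − cos(π·0.7294)) = -4.9796 → s = 22.0204
radial distance = base radius + s = 20 + 22.0204 = 42.0204

42.0204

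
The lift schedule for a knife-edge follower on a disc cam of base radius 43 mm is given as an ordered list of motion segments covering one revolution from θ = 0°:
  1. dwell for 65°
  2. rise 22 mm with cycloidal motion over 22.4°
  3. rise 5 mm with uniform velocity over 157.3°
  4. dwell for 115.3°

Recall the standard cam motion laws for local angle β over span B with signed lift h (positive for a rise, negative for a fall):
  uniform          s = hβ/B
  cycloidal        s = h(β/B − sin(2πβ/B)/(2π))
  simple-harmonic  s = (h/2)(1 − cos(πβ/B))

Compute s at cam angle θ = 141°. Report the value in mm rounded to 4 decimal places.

seg 1 [0°–65°] dwell: s stays 0.0000
seg 2 [65°–87.4°] cycloidal, h=22: full span → s += 22 → s = 22.0000
seg 3 [87.4°–244.7°] uniform, h=5: θ=141° here. β=53.6, B=157.3. 5·53.6/157.3 = 1.7038 → s = 23.7038

23.7038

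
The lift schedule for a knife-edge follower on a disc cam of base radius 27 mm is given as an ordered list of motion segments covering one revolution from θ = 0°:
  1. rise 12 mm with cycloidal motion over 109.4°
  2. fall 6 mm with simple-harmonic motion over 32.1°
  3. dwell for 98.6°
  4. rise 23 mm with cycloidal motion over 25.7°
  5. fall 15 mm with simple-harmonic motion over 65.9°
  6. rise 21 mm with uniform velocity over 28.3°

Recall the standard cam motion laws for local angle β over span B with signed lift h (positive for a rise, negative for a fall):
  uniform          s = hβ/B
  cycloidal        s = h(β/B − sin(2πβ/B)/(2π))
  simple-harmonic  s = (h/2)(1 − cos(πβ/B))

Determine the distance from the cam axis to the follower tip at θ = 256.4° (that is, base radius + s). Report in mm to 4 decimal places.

seg 1 [0°–109.4°] cycloidal, h=12: full span → s += 12 → s = 12.0000
seg 2 [109.4°–141.5°] simple-harmonic, h=-6: full span → s += -6 → s = 6.0000
seg 3 [141.5°–240.1°] dwell: s stays 6.0000
seg 4 [240.1°–265.8°] cycloidal, h=23: θ=256.4° here. β=16.3, B=25.7. 23·(0.6342 − sin(2π·0.6342)/(2π)) = 17.3218 → s = 23.3218
radial distance = base radius + s = 27 + 23.3218 = 50.3218

50.3218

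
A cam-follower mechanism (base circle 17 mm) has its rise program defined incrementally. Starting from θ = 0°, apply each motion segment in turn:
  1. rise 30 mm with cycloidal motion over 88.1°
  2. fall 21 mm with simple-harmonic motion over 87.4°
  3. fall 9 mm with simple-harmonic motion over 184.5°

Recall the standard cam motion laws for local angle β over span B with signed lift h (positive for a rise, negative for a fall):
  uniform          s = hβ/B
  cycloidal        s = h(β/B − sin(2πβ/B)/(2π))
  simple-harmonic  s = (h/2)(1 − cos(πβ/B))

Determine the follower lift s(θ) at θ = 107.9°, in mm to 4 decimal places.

seg 1 [0°–88.1°] cycloidal, h=30: full span → s += 30 → s = 30.0000
seg 2 [88.1°–175.5°] simple-harmonic, h=-21: θ=107.9° here. β=19.8, B=87.4. -21/2·(1 − cos(π·0.2265)) = -2.5489 → s = 27.4511

27.4511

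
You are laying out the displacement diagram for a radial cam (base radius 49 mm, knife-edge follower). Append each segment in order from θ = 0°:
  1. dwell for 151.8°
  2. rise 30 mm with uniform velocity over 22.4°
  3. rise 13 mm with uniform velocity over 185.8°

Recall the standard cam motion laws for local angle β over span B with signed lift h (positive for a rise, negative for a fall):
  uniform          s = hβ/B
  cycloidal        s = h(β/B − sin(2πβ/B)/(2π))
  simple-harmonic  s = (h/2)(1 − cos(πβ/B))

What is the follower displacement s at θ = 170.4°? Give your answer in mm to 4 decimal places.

seg 1 [0°–151.8°] dwell: s stays 0.0000
seg 2 [151.8°–174.2°] uniform, h=30: θ=170.4° here. β=18.6, B=22.4. 30·18.6/22.4 = 24.9107 → s = 24.9107

24.9107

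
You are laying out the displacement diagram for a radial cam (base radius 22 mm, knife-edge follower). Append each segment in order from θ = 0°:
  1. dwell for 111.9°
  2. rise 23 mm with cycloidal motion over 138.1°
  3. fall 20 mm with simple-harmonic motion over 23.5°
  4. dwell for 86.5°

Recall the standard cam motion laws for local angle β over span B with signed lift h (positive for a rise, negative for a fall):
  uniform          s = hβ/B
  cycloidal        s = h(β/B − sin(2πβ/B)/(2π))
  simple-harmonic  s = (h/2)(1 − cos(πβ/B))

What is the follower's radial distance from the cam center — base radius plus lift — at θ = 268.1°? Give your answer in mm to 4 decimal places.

seg 1 [0°–111.9°] dwell: s stays 0.0000
seg 2 [111.9°–250°] cycloidal, h=23: full span → s += 23 → s = 23.0000
seg 3 [250°–273.5°] simple-harmonic, h=-20: θ=268.1° here. β=18.1, B=23.5. -20/2·(1 − cos(π·0.7702)) = -17.5055 → s = 5.4945
radial distance = base radius + s = 22 + 5.4945 = 27.4945

27.4945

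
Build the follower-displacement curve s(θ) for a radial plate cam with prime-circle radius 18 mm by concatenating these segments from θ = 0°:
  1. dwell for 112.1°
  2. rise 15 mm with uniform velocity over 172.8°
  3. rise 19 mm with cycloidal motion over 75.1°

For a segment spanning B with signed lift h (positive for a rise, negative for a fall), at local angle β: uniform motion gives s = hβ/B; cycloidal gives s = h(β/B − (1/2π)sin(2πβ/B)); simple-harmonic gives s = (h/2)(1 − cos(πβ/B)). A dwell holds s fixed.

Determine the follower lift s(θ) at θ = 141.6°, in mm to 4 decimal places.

seg 1 [0°–112.1°] dwell: s stays 0.0000
seg 2 [112.1°–284.9°] uniform, h=15: θ=141.6° here. β=29.5, B=172.8. 15·29.5/172.8 = 2.5608 → s = 2.5608

2.5608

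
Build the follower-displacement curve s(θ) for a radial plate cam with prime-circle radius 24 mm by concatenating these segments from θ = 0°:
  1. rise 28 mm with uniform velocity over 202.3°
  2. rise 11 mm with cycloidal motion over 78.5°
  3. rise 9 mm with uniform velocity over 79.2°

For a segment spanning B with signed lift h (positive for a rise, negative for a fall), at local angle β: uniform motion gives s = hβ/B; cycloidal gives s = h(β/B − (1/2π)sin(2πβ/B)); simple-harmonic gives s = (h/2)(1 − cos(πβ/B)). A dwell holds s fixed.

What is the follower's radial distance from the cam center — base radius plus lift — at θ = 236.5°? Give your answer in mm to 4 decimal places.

seg 1 [0°–202.3°] uniform, h=28: full span → s += 28 → s = 28.0000
seg 2 [202.3°–280.8°] cycloidal, h=11: θ=236.5° here. β=34.2, B=78.5. 11·(0.4357 − sin(2π·0.4357)/(2π)) = 4.1038 → s = 32.1038
radial distance = base radius + s = 24 + 32.1038 = 56.1038

56.1038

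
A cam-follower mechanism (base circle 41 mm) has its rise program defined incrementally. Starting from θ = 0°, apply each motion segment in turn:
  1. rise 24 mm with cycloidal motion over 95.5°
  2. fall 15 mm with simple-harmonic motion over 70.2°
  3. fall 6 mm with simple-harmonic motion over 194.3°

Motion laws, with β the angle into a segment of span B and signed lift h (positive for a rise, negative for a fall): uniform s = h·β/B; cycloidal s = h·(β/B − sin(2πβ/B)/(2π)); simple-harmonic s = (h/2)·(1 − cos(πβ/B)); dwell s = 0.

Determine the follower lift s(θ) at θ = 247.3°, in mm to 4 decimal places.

seg 1 [0°–95.5°] cycloidal, h=24: full span → s += 24 → s = 24.0000
seg 2 [95.5°–165.7°] simple-harmonic, h=-15: full span → s += -15 → s = 9.0000
seg 3 [165.7°–360°] simple-harmonic, h=-6: θ=247.3° here. β=81.6, B=194.3. -6/2·(1 − cos(π·0.4200)) = -2.2536 → s = 6.7464

6.7464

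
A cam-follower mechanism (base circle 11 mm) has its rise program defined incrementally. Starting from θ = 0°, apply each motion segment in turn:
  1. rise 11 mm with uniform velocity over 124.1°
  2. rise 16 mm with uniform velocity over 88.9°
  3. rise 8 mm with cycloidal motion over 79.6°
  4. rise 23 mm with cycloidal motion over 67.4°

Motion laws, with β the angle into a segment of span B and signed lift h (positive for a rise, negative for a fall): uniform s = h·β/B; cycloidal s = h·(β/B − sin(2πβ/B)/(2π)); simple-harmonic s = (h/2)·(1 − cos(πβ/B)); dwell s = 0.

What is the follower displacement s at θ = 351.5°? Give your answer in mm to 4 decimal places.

seg 1 [0°–124.1°] uniform, h=11: full span → s += 11 → s = 11.0000
seg 2 [124.1°–213°] uniform, h=16: full span → s += 16 → s = 27.0000
seg 3 [213°–292.6°] cycloidal, h=8: full span → s += 8 → s = 35.0000
seg 4 [292.6°–360°] cycloidal, h=23: θ=351.5° here. β=58.9, B=67.4. 23·(0.8739 − sin(2π·0.8739)/(2π)) = 22.7058 → s = 57.7058

57.7058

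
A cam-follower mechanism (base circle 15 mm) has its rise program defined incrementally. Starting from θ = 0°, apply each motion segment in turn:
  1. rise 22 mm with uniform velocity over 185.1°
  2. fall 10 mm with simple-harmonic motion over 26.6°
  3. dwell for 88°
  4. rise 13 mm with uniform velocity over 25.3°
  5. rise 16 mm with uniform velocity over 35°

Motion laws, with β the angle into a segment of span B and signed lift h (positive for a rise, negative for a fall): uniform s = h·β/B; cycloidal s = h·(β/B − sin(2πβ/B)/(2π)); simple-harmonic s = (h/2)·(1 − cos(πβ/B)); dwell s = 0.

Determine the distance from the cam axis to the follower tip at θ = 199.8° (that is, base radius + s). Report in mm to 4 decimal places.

seg 1 [0°–185.1°] uniform, h=22: full span → s += 22 → s = 22.0000
seg 2 [185.1°–211.7°] simple-harmonic, h=-10: θ=199.8° here. β=14.7, B=26.6. -10/2·(1 − cos(π·0.5526)) = -5.8230 → s = 16.1770
radial distance = base radius + s = 15 + 16.1770 = 31.1770

31.1770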